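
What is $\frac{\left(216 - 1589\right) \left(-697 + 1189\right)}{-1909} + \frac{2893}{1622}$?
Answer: $\frac{1101209689}{3096398} \approx 355.64$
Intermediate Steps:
$\frac{\left(216 - 1589\right) \left(-697 + 1189\right)}{-1909} + \frac{2893}{1622} = \left(-1373\right) 492 \left(- \frac{1}{1909}\right) + 2893 \cdot \frac{1}{1622} = \left(-675516\right) \left(- \frac{1}{1909}\right) + \frac{2893}{1622} = \frac{675516}{1909} + \frac{2893}{1622} = \frac{1101209689}{3096398}$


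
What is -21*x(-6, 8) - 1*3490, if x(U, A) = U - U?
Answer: -3490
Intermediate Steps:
x(U, A) = 0
-21*x(-6, 8) - 1*3490 = -21*0 - 1*3490 = 0 - 3490 = -3490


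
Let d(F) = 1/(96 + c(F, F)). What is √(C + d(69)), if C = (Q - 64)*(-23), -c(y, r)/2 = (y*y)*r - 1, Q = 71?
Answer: 3*I*√1929960176870/328460 ≈ 12.689*I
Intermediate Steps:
c(y, r) = 2 - 2*r*y² (c(y, r) = -2*((y*y)*r - 1) = -2*(y²*r - 1) = -2*(r*y² - 1) = -2*(-1 + r*y²) = 2 - 2*r*y²)
d(F) = 1/(98 - 2*F³) (d(F) = 1/(96 + (2 - 2*F*F²)) = 1/(96 + (2 - 2*F³)) = 1/(98 - 2*F³))
C = -161 (C = (71 - 64)*(-23) = 7*(-23) = -161)
√(C + d(69)) = √(-161 - 1/(-98 + 2*69³)) = √(-161 - 1/(-98 + 2*328509)) = √(-161 - 1/(-98 + 657018)) = √(-161 - 1/656920) = √(-105764121/656920) = 3*I*√1929960176870/328460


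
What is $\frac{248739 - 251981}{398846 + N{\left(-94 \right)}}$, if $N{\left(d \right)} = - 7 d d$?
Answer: $- \frac{1621}{168497} \approx -0.0096204$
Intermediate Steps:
$N{\left(d \right)} = - 7 d^{2}$
$\frac{248739 - 251981}{398846 + N{\left(-94 \right)}} = \frac{248739 - 251981}{398846 - 7 \left(-94\right)^{2}} = - \frac{3242}{398846 - 61852} = - \frac{3242}{336994} = \left(-3242\right) \frac{1}{336994} = - \frac{1621}{168497}$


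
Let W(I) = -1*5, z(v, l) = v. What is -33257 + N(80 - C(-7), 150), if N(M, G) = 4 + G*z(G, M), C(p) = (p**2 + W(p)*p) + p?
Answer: -10753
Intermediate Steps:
W(I) = -5
C(p) = p**2 - 4*p (C(p) = (p**2 - 5*p) + p = p**2 - 4*p)
N(M, G) = 4 + G**2 (N(M, G) = 4 + G*G = 4 + G**2)
-33257 + N(80 - C(-7), 150) = -33257 + (4 + 150**2) = -33257 + (4 + 22500) = -33257 + 22504 = -10753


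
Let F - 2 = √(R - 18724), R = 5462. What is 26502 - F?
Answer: 26500 - I*√13262 ≈ 26500.0 - 115.16*I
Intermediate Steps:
F = 2 + I*√13262 (F = 2 + √(5462 - 18724) = 2 + √(-13262) = 2 + I*√13262 ≈ 2.0 + 115.16*I)
26502 - F = 26502 - (2 + I*√13262) = 26502 + (-2 - I*√13262) = 26500 - I*√13262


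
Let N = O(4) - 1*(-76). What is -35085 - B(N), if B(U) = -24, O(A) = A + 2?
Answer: -35061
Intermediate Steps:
O(A) = 2 + A
N = 82 (N = (2 + 4) - 1*(-76) = 6 + 76 = 82)
-35085 - B(N) = -35085 - 1*(-24) = -35085 + 24 = -35061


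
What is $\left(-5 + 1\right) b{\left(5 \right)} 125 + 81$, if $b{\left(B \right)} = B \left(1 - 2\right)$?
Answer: $2581$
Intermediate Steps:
$b{\left(B \right)} = - B$ ($b{\left(B \right)} = B \left(-1\right) = - B$)
$\left(-5 + 1\right) b{\left(5 \right)} 125 + 81 = \left(-5 + 1\right) \left(\left(-1\right) 5\right) 125 + 81 = \left(-4\right) \left(-5\right) 125 + 81 = 20 \cdot 125 + 81 = 2500 + 81 = 2581$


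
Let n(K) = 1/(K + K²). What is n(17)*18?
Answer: 1/17 ≈ 0.058824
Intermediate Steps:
n(17)*18 = (1/(17*(1 + 17)))*18 = ((1/17)/18)*18 = ((1/17)*(1/18))*18 = (1/306)*18 = 1/17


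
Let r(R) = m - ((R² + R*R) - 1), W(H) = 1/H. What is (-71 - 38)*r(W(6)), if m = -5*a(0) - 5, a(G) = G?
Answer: 7957/18 ≈ 442.06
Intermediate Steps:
m = -5 (m = -5*0 - 5 = 0 - 5 = -5)
r(R) = -4 - 2*R² (r(R) = -5 - ((R² + R*R) - 1) = -5 - ((R² + R²) - 1) = -5 - (2*R² - 1) = -5 - (-1 + 2*R²) = -5 + (1 - 2*R²) = -4 - 2*R²)
(-71 - 38)*r(W(6)) = (-71 - 38)*(-4 - 2*(1/6)²) = -109*(-4 - 2*(⅙)²) = -109*(-4 - 2*1/36) = -109*(-4 - 1/18) = -109*(-73/18) = 7957/18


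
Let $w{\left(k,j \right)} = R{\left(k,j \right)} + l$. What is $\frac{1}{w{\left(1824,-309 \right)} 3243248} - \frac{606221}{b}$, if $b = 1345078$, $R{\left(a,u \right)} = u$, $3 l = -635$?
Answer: $- \frac{219363380399095}{486721602505952} \approx -0.4507$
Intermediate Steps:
$l = - \frac{635}{3}$ ($l = \frac{1}{3} \left(-635\right) = - \frac{635}{3} \approx -211.67$)
$w{\left(k,j \right)} = - \frac{635}{3} + j$ ($w{\left(k,j \right)} = j - \frac{635}{3} = - \frac{635}{3} + j$)
$\frac{1}{w{\left(1824,-309 \right)} 3243248} - \frac{606221}{b} = \frac{1}{\left(- \frac{635}{3} - 309\right) 3243248} - \frac{606221}{1345078} = \frac{1}{- \frac{1562}{3}} \cdot \frac{1}{3243248} - \frac{86603}{192154} = \left(- \frac{3}{1562}\right) \frac{1}{3243248} - \frac{86603}{192154} = - \frac{3}{5065953376} - \frac{86603}{192154} = - \frac{219363380399095}{486721602505952}$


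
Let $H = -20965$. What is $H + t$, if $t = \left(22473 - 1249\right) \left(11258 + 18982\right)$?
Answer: $641792795$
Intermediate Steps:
$t = 641813760$ ($t = 21224 \cdot 30240 = 641813760$)
$H + t = -20965 + 641813760 = 641792795$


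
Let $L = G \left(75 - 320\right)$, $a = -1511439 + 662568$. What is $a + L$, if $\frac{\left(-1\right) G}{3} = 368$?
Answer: $-578391$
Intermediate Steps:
$G = -1104$ ($G = \left(-3\right) 368 = -1104$)
$a = -848871$
$L = 270480$ ($L = - 1104 \left(75 - 320\right) = \left(-1104\right) \left(-245\right) = 270480$)
$a + L = -848871 + 270480 = -578391$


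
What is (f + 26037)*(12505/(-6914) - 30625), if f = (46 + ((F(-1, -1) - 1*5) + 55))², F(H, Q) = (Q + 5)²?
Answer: -8169671621655/6914 ≈ -1.1816e+9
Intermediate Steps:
F(H, Q) = (5 + Q)²
f = 12544 (f = (46 + (((5 - 1)² - 1*5) + 55))² = (46 + ((4² - 5) + 55))² = (46 + ((16 - 5) + 55))² = (46 + (11 + 55))² = (46 + 66)² = 112² = 12544)
(f + 26037)*(12505/(-6914) - 30625) = (12544 + 26037)*(12505/(-6914) - 30625) = 38581*(12505*(-1/6914) - 30625) = 38581*(-12505/6914 - 30625) = 38581*(-211753755/6914) = -8169671621655/6914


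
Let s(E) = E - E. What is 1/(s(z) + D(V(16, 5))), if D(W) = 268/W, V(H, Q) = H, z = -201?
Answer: 4/67 ≈ 0.059702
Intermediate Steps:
s(E) = 0
1/(s(z) + D(V(16, 5))) = 1/(0 + 268/16) = 1/(0 + 268*(1/16)) = 1/(0 + 67/4) = 1/(67/4) = 4/67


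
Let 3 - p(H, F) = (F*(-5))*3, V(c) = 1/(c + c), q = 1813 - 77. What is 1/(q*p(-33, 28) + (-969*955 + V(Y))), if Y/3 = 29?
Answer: -174/33245657 ≈ -5.2338e-6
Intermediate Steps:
q = 1736
Y = 87 (Y = 3*29 = 87)
V(c) = 1/(2*c)
p(H, F) = 3 + 15*F (p(H, F) = 3 - F*(-5)*3 = 3 - (-5*F)*3 = 3 - (-15)*F = 3 + 15*F)
1/(q*p(-33, 28) + (-969*955 + V(Y))) = 1/(1736*(3 + 15*28) + (-969*955 + (½)/87)) = 1/(1736*(3 + 420) + (-925395 + (½)*(1/87))) = 1/(1736*423 + (-925395 + 1/174)) = 1/(734328 - 161018729/174) = 1/(-33245657/174) = -174/33245657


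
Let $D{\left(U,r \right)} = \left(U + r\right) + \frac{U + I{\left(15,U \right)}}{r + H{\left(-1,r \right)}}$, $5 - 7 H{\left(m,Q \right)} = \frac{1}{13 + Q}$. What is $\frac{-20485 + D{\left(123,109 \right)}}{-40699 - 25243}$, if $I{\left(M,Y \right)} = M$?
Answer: $\frac{271069569}{882633670} \approx 0.30711$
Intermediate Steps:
$H{\left(m,Q \right)} = \frac{5}{7} - \frac{1}{7 \left(13 + Q\right)}$
$D{\left(U,r \right)} = U + r + \frac{15 + U}{r + \frac{64 + 5 r}{7 \left(13 + r\right)}}$ ($D{\left(U,r \right)} = \left(U + r\right) + \frac{U + 15}{r + \frac{64 + 5 r}{7 \left(13 + r\right)}} = \left(U + r\right) + \frac{15 + U}{r + \frac{64 + 5 r}{7 \left(13 + r\right)}} = U + r + \frac{15 + U}{r + \frac{64 + 5 r}{7 \left(13 + r\right)}}$)
$\frac{-20485 + D{\left(123,109 \right)}}{-40699 - 25243} = \frac{-20485 + \frac{123 \left(64 + 5 \cdot 109\right) + 109 \left(64 + 5 \cdot 109\right) + 7 \left(13 + 109\right) \left(15 + 123 + 109^{2} + 123 \cdot 109\right)}{64 + 5 \cdot 109 + 7 \cdot 109 \left(13 + 109\right)}}{-40699 - 25243} = \frac{-20485 + \frac{123 \left(64 + 545\right) + 109 \left(64 + 545\right) + 7 \cdot 122 \left(15 + 123 + 11881 + 13407\right)}{64 + 545 + 7 \cdot 109 \cdot 122}}{-65942} = \left(-20485 + \frac{123 \cdot 609 + 109 \cdot 609 + 7 \cdot 122 \cdot 25426}{64 + 545 + 93086}\right) \left(- \frac{1}{65942}\right) = \left(-20485 + \frac{74907 + 66381 + 21713804}{93695}\right) \left(- \frac{1}{65942}\right) = \left(-20485 + \frac{1}{93695} \cdot 21855092\right) \left(- \frac{1}{65942}\right) = \left(-20485 + \frac{3122156}{13385}\right) \left(- \frac{1}{65942}\right) = \left(- \frac{271069569}{13385}\right) \left(- \frac{1}{65942}\right) = \frac{271069569}{882633670}$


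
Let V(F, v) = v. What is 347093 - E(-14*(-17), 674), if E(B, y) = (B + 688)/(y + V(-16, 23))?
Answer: 241922895/697 ≈ 3.4709e+5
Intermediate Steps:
E(B, y) = (688 + B)/(23 + y) (E(B, y) = (B + 688)/(y + 23) = (688 + B)/(23 + y))
347093 - E(-14*(-17), 674) = 347093 - (688 - 14*(-17))/(23 + 674) = 347093 - (688 + 238)/697 = 347093 - 926/697 = 241922895/697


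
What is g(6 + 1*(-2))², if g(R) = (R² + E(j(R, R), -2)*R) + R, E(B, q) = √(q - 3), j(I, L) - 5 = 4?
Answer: 320 + 160*I*√5 ≈ 320.0 + 357.77*I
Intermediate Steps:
j(I, L) = 9 (j(I, L) = 5 + 4 = 9)
E(B, q) = √(-3 + q)
g(R) = R + R² + I*R*√5 (g(R) = (R² + √(-3 - 2)*R) + R = (R² + √(-5)*R) + R = (R² + (I*√5)*R) + R = (R² + I*R*√5) + R = R + R² + I*R*√5)
g(6 + 1*(-2))² = ((6 + 1*(-2))*(1 + (6 + 1*(-2)) + I*√5))² = ((6 - 2)*(1 + (6 - 2) + I*√5))² = (4*(1 + 4 + I*√5))² = (4*(5 + I*√5))² = (20 + 4*I*√5)²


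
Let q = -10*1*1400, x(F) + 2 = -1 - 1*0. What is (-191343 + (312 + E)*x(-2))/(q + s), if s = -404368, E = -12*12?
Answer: 63949/139456 ≈ 0.45856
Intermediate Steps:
x(F) = -3 (x(F) = -2 + (-1 - 1*0) = -2 + (-1 + 0) = -2 - 1 = -3)
E = -144
q = -14000 (q = -10*1400 = -14000)
(-191343 + (312 + E)*x(-2))/(q + s) = (-191343 + (312 - 144)*(-3))/(-14000 - 404368) = (-191343 + 168*(-3))/(-418368) = (-191343 - 504)*(-1/418368) = -191847*(-1/418368) = 63949/139456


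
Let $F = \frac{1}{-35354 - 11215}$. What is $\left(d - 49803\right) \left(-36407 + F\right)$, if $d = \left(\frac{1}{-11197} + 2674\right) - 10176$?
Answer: $\frac{362622499651909408}{173811031} \approx 2.0863 \cdot 10^{9}$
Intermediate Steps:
$d = - \frac{83999895}{11197}$ ($d = \left(- \frac{1}{11197} + 2674\right) - 10176 = \frac{29940777}{11197} - 10176 = - \frac{83999895}{11197} \approx -7502.0$)
$F = - \frac{1}{46569}$ ($F = \frac{1}{-46569} = - \frac{1}{46569} \approx -2.1474 \cdot 10^{-5}$)
$\left(d - 49803\right) \left(-36407 + F\right) = \left(- \frac{83999895}{11197} - 49803\right) \left(-36407 - \frac{1}{46569}\right) = \left(- \frac{641644086}{11197}\right) \left(- \frac{1695437584}{46569}\right) = \frac{362622499651909408}{173811031}$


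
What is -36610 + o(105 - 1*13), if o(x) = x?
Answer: -36518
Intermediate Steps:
-36610 + o(105 - 1*13) = -36610 + (105 - 1*13) = -36610 + (105 - 13) = -36610 + 92 = -36518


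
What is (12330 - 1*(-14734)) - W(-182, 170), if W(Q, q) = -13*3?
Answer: 27103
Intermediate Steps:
W(Q, q) = -39
(12330 - 1*(-14734)) - W(-182, 170) = (12330 - 1*(-14734)) - 1*(-39) = (12330 + 14734) + 39 = 27064 + 39 = 27103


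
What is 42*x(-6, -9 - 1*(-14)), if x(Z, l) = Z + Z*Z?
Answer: 1260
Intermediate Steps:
x(Z, l) = Z + Z²
42*x(-6, -9 - 1*(-14)) = 42*(-6*(1 - 6)) = 42*(-6*(-5)) = 42*30 = 1260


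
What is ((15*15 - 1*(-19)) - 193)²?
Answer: 2601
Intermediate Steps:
((15*15 - 1*(-19)) - 193)² = ((225 + 19) - 193)² = (244 - 193)² = 51² = 2601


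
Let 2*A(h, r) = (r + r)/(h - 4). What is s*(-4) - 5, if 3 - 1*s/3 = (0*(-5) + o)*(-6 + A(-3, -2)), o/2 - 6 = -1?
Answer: -5087/7 ≈ -726.71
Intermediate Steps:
o = 10 (o = 12 + 2*(-1) = 12 - 2 = 10)
A(h, r) = r/(-4 + h) (A(h, r) = ((r + r)/(h - 4))/2 = ((2*r)/(-4 + h))/2 = (2*r/(-4 + h))/2 = r/(-4 + h))
s = 1263/7 (s = 9 - 3*(0*(-5) + 10)*(-6 - 2/(-4 - 3)) = 9 - 3*(0 + 10)*(-6 - 2/(-7)) = 9 - 30*(-6 - 2*(-1/7)) = 9 - 30*(-6 + 2/7) = 9 - 30*(-40)/7 = 9 - 3*(-400/7) = 9 + 1200/7 = 1263/7 ≈ 180.43)
s*(-4) - 5 = (1263/7)*(-4) - 5 = -5052/7 - 5 = -5087/7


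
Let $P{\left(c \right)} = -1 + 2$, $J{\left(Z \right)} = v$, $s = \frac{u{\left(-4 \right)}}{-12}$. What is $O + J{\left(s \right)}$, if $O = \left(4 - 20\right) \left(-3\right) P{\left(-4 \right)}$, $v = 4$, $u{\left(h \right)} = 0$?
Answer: $52$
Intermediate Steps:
$s = 0$ ($s = \frac{0}{-12} = 0 \left(- \frac{1}{12}\right) = 0$)
$J{\left(Z \right)} = 4$
$P{\left(c \right)} = 1$
$O = 48$ ($O = \left(4 - 20\right) \left(-3\right) 1 = \left(-16\right) \left(-3\right) 1 = 48 \cdot 1 = 48$)
$O + J{\left(s \right)} = 48 + 4 = 52$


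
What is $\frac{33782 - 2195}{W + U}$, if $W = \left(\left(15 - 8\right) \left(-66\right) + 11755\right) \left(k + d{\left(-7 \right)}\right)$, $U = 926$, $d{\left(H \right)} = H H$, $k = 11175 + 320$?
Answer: $\frac{31587}{130367318} \approx 0.00024229$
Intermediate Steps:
$k = 11495$
$d{\left(H \right)} = H^{2}$
$W = 130366392$ ($W = \left(\left(15 - 8\right) \left(-66\right) + 11755\right) \left(11495 + \left(-7\right)^{2}\right) = \left(7 \left(-66\right) + 11755\right) \left(11495 + 49\right) = \left(-462 + 11755\right) 11544 = 11293 \cdot 11544 = 130366392$)
$\frac{33782 - 2195}{W + U} = \frac{33782 - 2195}{130366392 + 926} = \frac{31587}{130367318}$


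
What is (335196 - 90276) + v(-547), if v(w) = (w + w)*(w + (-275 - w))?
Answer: 545770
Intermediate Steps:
v(w) = -550*w (v(w) = (2*w)*(-275) = -550*w)
(335196 - 90276) + v(-547) = (335196 - 90276) - 550*(-547) = 244920 + 300850 = 545770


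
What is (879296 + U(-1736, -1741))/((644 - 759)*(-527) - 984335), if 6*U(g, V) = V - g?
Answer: -5275771/5542380 ≈ -0.95190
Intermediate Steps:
U(g, V) = -g/6 + V/6 (U(g, V) = (V - g)/6 = -g/6 + V/6)
(879296 + U(-1736, -1741))/((644 - 759)*(-527) - 984335) = (879296 + (-1/6*(-1736) + (1/6)*(-1741)))/((644 - 759)*(-527) - 984335) = (879296 + (868/3 - 1741/6))/(-115*(-527) - 984335) = (879296 - 5/6)/(60605 - 984335) = (5275771/6)/(-923730) = (5275771/6)*(-1/923730) = -5275771/5542380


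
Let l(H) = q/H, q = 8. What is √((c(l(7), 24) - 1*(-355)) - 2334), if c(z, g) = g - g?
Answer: I*√1979 ≈ 44.486*I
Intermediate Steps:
l(H) = 8/H
c(z, g) = 0
√((c(l(7), 24) - 1*(-355)) - 2334) = √((0 - 1*(-355)) - 2334) = √((0 + 355) - 2334) = √(355 - 2334) = √(-1979) = I*√1979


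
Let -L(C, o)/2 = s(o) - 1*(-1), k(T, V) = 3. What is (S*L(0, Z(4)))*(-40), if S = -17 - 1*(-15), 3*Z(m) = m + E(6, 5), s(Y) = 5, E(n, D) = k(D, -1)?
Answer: -960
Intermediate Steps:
E(n, D) = 3
Z(m) = 1 + m/3 (Z(m) = (m + 3)/3 = (3 + m)/3 = 1 + m/3)
L(C, o) = -12 (L(C, o) = -2*(5 - 1*(-1)) = -2*(5 + 1) = -2*6 = -12)
S = -2 (S = -17 + 15 = -2)
(S*L(0, Z(4)))*(-40) = -2*(-12)*(-40) = 24*(-40) = -960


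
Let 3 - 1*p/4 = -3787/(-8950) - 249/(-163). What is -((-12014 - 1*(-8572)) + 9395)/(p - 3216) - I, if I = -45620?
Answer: 106881480561465/2342769362 ≈ 45622.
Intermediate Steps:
p = 3061438/729425 (p = 12 - 4*(-3787/(-8950) - 249/(-163)) = 12 - 4*(-3787*(-1/8950) - 249*(-1/163)) = 12 - 4*(3787/8950 + 249/163) = 12 - 4*2845831/1458850 = 12 - 5691662/729425 = 3061438/729425 ≈ 4.1971)
-((-12014 - 1*(-8572)) + 9395)/(p - 3216) - I = -((-12014 - 1*(-8572)) + 9395)/(3061438/729425 - 3216) - 1*(-45620) = -((-12014 + 8572) + 9395)/(-2342769362/729425) + 45620 = -(-3442 + 9395)*(-729425)/2342769362 + 45620 = -5953*(-729425)/2342769362 + 45620 = -1*(-4342267025/2342769362) + 45620 = 4342267025/2342769362 + 45620 = 106881480561465/2342769362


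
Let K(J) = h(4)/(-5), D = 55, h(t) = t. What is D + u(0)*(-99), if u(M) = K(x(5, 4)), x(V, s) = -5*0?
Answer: 671/5 ≈ 134.20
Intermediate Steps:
x(V, s) = 0
K(J) = -⅘ (K(J) = 4/(-5) = 4*(-⅕) = -⅘)
u(M) = -⅘
D + u(0)*(-99) = 55 - ⅘*(-99) = 55 + 396/5 = 671/5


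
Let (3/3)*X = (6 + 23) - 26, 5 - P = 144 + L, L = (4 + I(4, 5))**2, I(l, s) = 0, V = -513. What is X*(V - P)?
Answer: -1074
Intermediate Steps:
L = 16 (L = (4 + 0)**2 = 4**2 = 16)
P = -155 (P = 5 - (144 + 16) = 5 - 1*160 = 5 - 160 = -155)
X = 3 (X = (6 + 23) - 26 = 29 - 26 = 3)
X*(V - P) = 3*(-513 - 1*(-155)) = 3*(-513 + 155) = 3*(-358) = -1074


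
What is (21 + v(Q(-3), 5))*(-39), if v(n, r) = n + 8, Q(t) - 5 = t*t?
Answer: -1677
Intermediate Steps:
Q(t) = 5 + t² (Q(t) = 5 + t*t = 5 + t²)
v(n, r) = 8 + n
(21 + v(Q(-3), 5))*(-39) = (21 + (8 + (5 + (-3)²)))*(-39) = (21 + (8 + (5 + 9)))*(-39) = (21 + (8 + 14))*(-39) = (21 + 22)*(-39) = 43*(-39) = -1677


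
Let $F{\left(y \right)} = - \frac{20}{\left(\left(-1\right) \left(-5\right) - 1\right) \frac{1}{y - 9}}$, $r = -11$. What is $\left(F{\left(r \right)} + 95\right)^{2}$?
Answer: $38025$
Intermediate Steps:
$F{\left(y \right)} = 45 - 5 y$ ($F{\left(y \right)} = - \frac{20}{\left(5 - 1\right) \frac{1}{-9 + y}} = - \frac{20}{4 \frac{1}{-9 + y}} = - 20 \left(- \frac{9}{4} + \frac{y}{4}\right) = 45 - 5 y$)
$\left(F{\left(r \right)} + 95\right)^{2} = \left(\left(45 - -55\right) + 95\right)^{2} = \left(\left(45 + 55\right) + 95\right)^{2} = \left(100 + 95\right)^{2} = 195^{2} = 38025$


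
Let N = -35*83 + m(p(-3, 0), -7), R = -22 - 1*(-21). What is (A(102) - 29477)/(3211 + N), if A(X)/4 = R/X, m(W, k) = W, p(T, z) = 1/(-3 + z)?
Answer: -1503329/15589 ≈ -96.435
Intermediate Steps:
R = -1 (R = -22 + 21 = -1)
A(X) = -4/X (A(X) = 4*(-1/X) = -4/X)
N = -8716/3 (N = -35*83 + 1/(-3 + 0) = -2905 + 1/(-3) = -2905 - 1/3 = -8716/3 ≈ -2905.3)
(A(102) - 29477)/(3211 + N) = (-4/102 - 29477)/(3211 - 8716/3) = (-4*1/102 - 29477)/(917/3) = (-2/51 - 29477)*(3/917) = -1503329/51*3/917 = -1503329/15589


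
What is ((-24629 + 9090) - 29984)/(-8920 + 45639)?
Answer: -45523/36719 ≈ -1.2398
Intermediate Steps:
((-24629 + 9090) - 29984)/(-8920 + 45639) = (-15539 - 29984)/36719 = -45523*1/36719 = -45523/36719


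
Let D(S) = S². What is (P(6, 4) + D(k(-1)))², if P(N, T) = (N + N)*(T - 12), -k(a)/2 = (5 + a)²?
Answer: 861184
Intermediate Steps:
k(a) = -2*(5 + a)²
P(N, T) = 2*N*(-12 + T) (P(N, T) = (2*N)*(-12 + T) = 2*N*(-12 + T))
(P(6, 4) + D(k(-1)))² = (2*6*(-12 + 4) + (-2*(5 - 1)²)²)² = (2*6*(-8) + (-2*4²)²)² = (-96 + (-2*16)²)² = (-96 + (-32)²)² = (-96 + 1024)² = 928² = 861184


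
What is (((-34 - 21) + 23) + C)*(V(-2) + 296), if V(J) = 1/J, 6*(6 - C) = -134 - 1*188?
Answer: 16351/2 ≈ 8175.5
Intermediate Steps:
C = 179/3 (C = 6 - (-134 - 1*188)/6 = 6 - (-134 - 188)/6 = 6 - ⅙*(-322) = 6 + 161/3 = 179/3 ≈ 59.667)
(((-34 - 21) + 23) + C)*(V(-2) + 296) = (((-34 - 21) + 23) + 179/3)*(1/(-2) + 296) = ((-55 + 23) + 179/3)*(-½ + 296) = (-32 + 179/3)*(591/2) = (83/3)*(591/2) = 16351/2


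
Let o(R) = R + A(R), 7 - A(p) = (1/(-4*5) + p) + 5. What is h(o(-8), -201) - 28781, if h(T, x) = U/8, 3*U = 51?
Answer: -230231/8 ≈ -28779.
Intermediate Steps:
U = 17 (U = (⅓)*51 = 17)
A(p) = 41/20 - p (A(p) = 7 - ((1/(-4*5) + p) + 5) = 7 - ((-¼*⅕ + p) + 5) = 7 - ((-1/20 + p) + 5) = 7 - (99/20 + p) = 7 + (-99/20 - p) = 41/20 - p)
o(R) = 41/20 (o(R) = R + (41/20 - R) = 41/20)
h(T, x) = 17/8
h(o(-8), -201) - 28781 = 17/8 - 28781 = -230231/8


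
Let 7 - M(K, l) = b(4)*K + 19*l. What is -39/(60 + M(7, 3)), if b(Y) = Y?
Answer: 13/6 ≈ 2.1667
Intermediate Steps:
M(K, l) = 7 - 19*l - 4*K (M(K, l) = 7 - (4*K + 19*l) = 7 + (-19*l - 4*K) = 7 - 19*l - 4*K)
-39/(60 + M(7, 3)) = -39/(60 + (7 - 19*3 - 4*7)) = -39/(60 + (7 - 57 - 28)) = -39/(60 - 78) = -39/(-18) = -39*(-1/18) = 13/6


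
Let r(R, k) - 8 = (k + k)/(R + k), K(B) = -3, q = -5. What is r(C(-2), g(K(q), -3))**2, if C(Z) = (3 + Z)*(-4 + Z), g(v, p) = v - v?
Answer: 64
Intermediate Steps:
g(v, p) = 0
C(Z) = (-4 + Z)*(3 + Z)
r(R, k) = 8 + 2*k/(R + k) (r(R, k) = 8 + (k + k)/(R + k) = 8 + (2*k)/(R + k) = 8 + 2*k/(R + k))
r(C(-2), g(K(q), -3))**2 = (2*(4*(-12 + (-2)**2 - 1*(-2)) + 5*0)/((-12 + (-2)**2 - 1*(-2)) + 0))**2 = (2*(4*(-12 + 4 + 2) + 0)/((-12 + 4 + 2) + 0))**2 = (2*(4*(-6) + 0)/(-6 + 0))**2 = (2*(-24 + 0)/(-6))**2 = (2*(-1/6)*(-24))**2 = 8**2 = 64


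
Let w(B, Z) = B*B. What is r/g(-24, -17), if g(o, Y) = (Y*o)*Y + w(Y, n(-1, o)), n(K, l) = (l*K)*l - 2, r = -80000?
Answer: 80000/6647 ≈ 12.036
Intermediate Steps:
n(K, l) = -2 + K*l² (n(K, l) = (K*l)*l - 2 = K*l² - 2 = -2 + K*l²)
w(B, Z) = B²
g(o, Y) = Y² + o*Y² (g(o, Y) = (Y*o)*Y + Y² = o*Y² + Y² = Y² + o*Y²)
r/g(-24, -17) = -80000*1/(289*(1 - 24)) = -80000/(289*(-23)) = -80000/(-6647) = -80000*(-1/6647) = 80000/6647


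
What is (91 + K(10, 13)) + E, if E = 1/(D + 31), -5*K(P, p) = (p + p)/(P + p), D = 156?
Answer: 1952208/21505 ≈ 90.779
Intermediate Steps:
K(P, p) = -2*p/(5*(P + p)) (K(P, p) = -(p + p)/(5*(P + p)) = -2*p/(5*(P + p)))
E = 1/187 (E = 1/(156 + 31) = 1/187 ≈ 0.0053476)
(91 + K(10, 13)) + E = (91 - 2*13/(5*10 + 5*13)) + 1/187 = (91 - 2*13/(50 + 65)) + 1/187 = (91 - 2*13/115) + 1/187 = (91 - 2*13*1/115) + 1/187 = (91 - 26/115) + 1/187 = 10439/115 + 1/187 = 1952208/21505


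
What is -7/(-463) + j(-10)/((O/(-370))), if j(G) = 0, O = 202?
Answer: 7/463 ≈ 0.015119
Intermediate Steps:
-7/(-463) + j(-10)/((O/(-370))) = -7/(-463) + 0/((202/(-370))) = -7*(-1/463) + 0/((202*(-1/370))) = 7/463 + 0/(-101/185) = 7/463 + 0*(-185/101) = 7/463 + 0 = 7/463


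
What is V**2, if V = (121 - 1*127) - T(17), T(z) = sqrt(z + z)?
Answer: (6 + sqrt(34))**2 ≈ 139.97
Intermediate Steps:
T(z) = sqrt(2)*sqrt(z) (T(z) = sqrt(2*z) = sqrt(2)*sqrt(z))
V = -6 - sqrt(34) (V = (121 - 1*127) - sqrt(2)*sqrt(17) = (121 - 127) - sqrt(34) = -6 - sqrt(34) ≈ -11.831)
V**2 = (-6 - sqrt(34))**2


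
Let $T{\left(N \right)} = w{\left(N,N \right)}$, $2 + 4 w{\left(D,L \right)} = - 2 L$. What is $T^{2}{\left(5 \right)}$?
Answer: $9$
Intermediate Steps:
$w{\left(D,L \right)} = - \frac{1}{2} - \frac{L}{2}$ ($w{\left(D,L \right)} = - \frac{1}{2} + \frac{\left(-2\right) L}{4} = - \frac{1}{2} - \frac{L}{2}$)
$T{\left(N \right)} = - \frac{1}{2} - \frac{N}{2}$
$T^{2}{\left(5 \right)} = \left(- \frac{1}{2} - \frac{5}{2}\right)^{2} = \left(-3\right)^{2} = 9$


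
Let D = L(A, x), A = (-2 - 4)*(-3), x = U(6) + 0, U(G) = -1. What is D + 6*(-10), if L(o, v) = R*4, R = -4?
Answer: -76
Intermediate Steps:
x = -1 (x = -1 + 0 = -1)
A = 18 (A = -6*(-3) = 18)
L(o, v) = -16 (L(o, v) = -4*4 = -16)
D = -16
D + 6*(-10) = -16 + 6*(-10) = -16 - 60 = -76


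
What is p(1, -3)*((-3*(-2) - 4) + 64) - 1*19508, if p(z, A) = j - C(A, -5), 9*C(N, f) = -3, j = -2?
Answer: -19618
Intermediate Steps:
C(N, f) = -⅓ (C(N, f) = (⅑)*(-3) = -⅓)
p(z, A) = -5/3 (p(z, A) = -2 - 1*(-⅓) = -2 + ⅓ = -5/3)
p(1, -3)*((-3*(-2) - 4) + 64) - 1*19508 = -5*((-3*(-2) - 4) + 64)/3 - 1*19508 = -5*((6 - 4) + 64)/3 - 19508 = -5*(2 + 64)/3 - 19508 = -5/3*66 - 19508 = -110 - 19508 = -19618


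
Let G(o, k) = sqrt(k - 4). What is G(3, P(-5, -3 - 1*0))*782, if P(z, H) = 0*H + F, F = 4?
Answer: 0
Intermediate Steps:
P(z, H) = 4 (P(z, H) = 0*H + 4 = 0 + 4 = 4)
G(o, k) = sqrt(-4 + k)
G(3, P(-5, -3 - 1*0))*782 = sqrt(-4 + 4)*782 = sqrt(0)*782 = 0*782 = 0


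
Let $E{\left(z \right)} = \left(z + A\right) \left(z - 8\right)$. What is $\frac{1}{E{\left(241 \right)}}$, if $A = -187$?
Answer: $\frac{1}{12582} \approx 7.9479 \cdot 10^{-5}$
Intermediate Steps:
$E{\left(z \right)} = \left(-187 + z\right) \left(-8 + z\right)$ ($E{\left(z \right)} = \left(z - 187\right) \left(z - 8\right) = \left(-187 + z\right) \left(-8 + z\right)$)
$\frac{1}{E{\left(241 \right)}} = \frac{1}{1496 + 241^{2} - 46995} = \frac{1}{1496 + 58081 - 46995} = \frac{1}{12582}$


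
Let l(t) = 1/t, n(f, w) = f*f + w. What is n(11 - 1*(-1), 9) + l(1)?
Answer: 154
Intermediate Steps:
n(f, w) = w + f² (n(f, w) = f² + w = w + f²)
n(11 - 1*(-1), 9) + l(1) = (9 + (11 - 1*(-1))²) + 1/1 = (9 + (11 + 1)²) + 1 = (9 + 12²) + 1 = (9 + 144) + 1 = 153 + 1 = 154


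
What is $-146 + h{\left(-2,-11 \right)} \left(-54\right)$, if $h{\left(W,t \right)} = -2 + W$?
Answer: $70$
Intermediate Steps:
$-146 + h{\left(-2,-11 \right)} \left(-54\right) = -146 + \left(-2 - 2\right) \left(-54\right) = -146 - -216 = -146 + 216 = 70$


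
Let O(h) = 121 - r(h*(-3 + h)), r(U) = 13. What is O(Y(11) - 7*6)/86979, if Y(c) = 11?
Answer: 36/28993 ≈ 0.0012417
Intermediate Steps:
O(h) = 108 (O(h) = 121 - 1*13 = 121 - 13 = 108)
O(Y(11) - 7*6)/86979 = 108/86979 = 108*(1/86979) = 36/28993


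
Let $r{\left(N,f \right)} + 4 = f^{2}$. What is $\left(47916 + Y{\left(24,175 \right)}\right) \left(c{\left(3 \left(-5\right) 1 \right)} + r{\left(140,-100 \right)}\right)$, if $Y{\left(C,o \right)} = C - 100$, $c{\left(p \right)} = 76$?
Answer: $481844480$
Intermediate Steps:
$r{\left(N,f \right)} = -4 + f^{2}$
$Y{\left(C,o \right)} = -100 + C$ ($Y{\left(C,o \right)} = C - 100 = -100 + C$)
$\left(47916 + Y{\left(24,175 \right)}\right) \left(c{\left(3 \left(-5\right) 1 \right)} + r{\left(140,-100 \right)}\right) = \left(47916 + \left(-100 + 24\right)\right) \left(76 - \left(4 - \left(-100\right)^{2}\right)\right) = \left(47916 - 76\right) \left(76 + \left(-4 + 10000\right)\right) = 47840 \left(76 + 9996\right) = 47840 \cdot 10072 = 481844480$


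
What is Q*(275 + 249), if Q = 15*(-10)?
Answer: -78600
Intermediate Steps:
Q = -150
Q*(275 + 249) = -150*(275 + 249) = -150*524 = -78600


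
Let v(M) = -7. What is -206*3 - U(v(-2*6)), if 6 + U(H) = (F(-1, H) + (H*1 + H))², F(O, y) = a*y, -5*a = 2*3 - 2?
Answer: -17064/25 ≈ -682.56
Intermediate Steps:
a = -⅘ (a = -(2*3 - 2)/5 = -(6 - 2)/5 = -⅕*4 = -⅘ ≈ -0.80000)
F(O, y) = -4*y/5
U(H) = -6 + 36*H²/25 (U(H) = -6 + (-4*H/5 + (H*1 + H))² = -6 + (-4*H/5 + (H + H))² = -6 + (-4*H/5 + 2*H)² = -6 + (6*H/5)² = -6 + 36*H²/25)
-206*3 - U(v(-2*6)) = -206*3 - (-6 + (36/25)*(-7)²) = -618 - (-6 + (36/25)*49) = -618 - (-6 + 1764/25) = -618 - 1*1614/25 = -618 - 1614/25 = -17064/25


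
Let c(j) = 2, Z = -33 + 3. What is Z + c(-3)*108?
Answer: 186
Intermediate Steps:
Z = -30
Z + c(-3)*108 = -30 + 2*108 = -30 + 216 = 186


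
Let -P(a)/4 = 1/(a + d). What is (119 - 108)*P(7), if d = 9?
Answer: -11/4 ≈ -2.7500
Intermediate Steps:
P(a) = -4/(9 + a) (P(a) = -4/(a + 9) = -4/(9 + a))
(119 - 108)*P(7) = (119 - 108)*(-4/(9 + 7)) = 11*(-4/16) = 11*(-4*1/16) = 11*(-¼) = -11/4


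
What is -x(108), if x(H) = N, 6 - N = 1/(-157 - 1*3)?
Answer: -961/160 ≈ -6.0062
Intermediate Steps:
N = 961/160 (N = 6 - 1/(-157 - 1*3) = 6 - 1/(-157 - 3) = 6 - 1/(-160) = 6 - 1*(-1/160) = 6 + 1/160 = 961/160 ≈ 6.0062)
x(H) = 961/160
-x(108) = -1*961/160 = -961/160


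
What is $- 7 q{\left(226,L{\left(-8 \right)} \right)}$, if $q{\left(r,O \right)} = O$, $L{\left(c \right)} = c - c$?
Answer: $0$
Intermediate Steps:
$L{\left(c \right)} = 0$
$- 7 q{\left(226,L{\left(-8 \right)} \right)} = \left(-7\right) 0 = 0$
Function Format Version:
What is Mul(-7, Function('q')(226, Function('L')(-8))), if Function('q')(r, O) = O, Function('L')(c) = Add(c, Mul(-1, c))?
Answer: 0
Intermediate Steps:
Function('L')(c) = 0
Mul(-7, Function('q')(226, Function('L')(-8))) = Mul(-7, 0) = 0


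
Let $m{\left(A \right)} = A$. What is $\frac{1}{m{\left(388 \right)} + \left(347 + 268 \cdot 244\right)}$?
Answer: $\frac{1}{66127} \approx 1.5122 \cdot 10^{-5}$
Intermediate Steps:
$\frac{1}{m{\left(388 \right)} + \left(347 + 268 \cdot 244\right)} = \frac{1}{388 + \left(347 + 268 \cdot 244\right)} = \frac{1}{388 + \left(347 + 65392\right)} = \frac{1}{388 + 65739} = \frac{1}{66127}$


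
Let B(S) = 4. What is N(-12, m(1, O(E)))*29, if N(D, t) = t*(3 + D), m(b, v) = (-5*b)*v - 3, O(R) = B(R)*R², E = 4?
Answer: 84303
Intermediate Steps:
O(R) = 4*R²
m(b, v) = -3 - 5*b*v (m(b, v) = -5*b*v - 3 = -3 - 5*b*v)
N(-12, m(1, O(E)))*29 = ((-3 - 5*1*4*4²)*(3 - 12))*29 = ((-3 - 5*1*4*16)*(-9))*29 = ((-3 - 5*1*64)*(-9))*29 = ((-3 - 320)*(-9))*29 = -323*(-9)*29 = 2907*29 = 84303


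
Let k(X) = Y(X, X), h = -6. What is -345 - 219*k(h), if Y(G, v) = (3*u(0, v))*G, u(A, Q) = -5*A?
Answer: -345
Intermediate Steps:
Y(G, v) = 0 (Y(G, v) = (3*(-5*0))*G = (3*0)*G = 0*G = 0)
k(X) = 0
-345 - 219*k(h) = -345 - 219*0 = -345 + 0 = -345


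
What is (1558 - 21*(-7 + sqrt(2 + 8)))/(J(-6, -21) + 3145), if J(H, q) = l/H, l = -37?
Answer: 10230/18907 - 18*sqrt(10)/2701 ≈ 0.52000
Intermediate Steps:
J(H, q) = -37/H
(1558 - 21*(-7 + sqrt(2 + 8)))/(J(-6, -21) + 3145) = (1558 - 21*(-7 + sqrt(2 + 8)))/(-37/(-6) + 3145) = (1558 - 21*(-7 + sqrt(10)))/(-37*(-1/6) + 3145) = (1558 + (147 - 21*sqrt(10)))/(37/6 + 3145) = (1705 - 21*sqrt(10))/(18907/6) = (1705 - 21*sqrt(10))*(6/18907) = 10230/18907 - 18*sqrt(10)/2701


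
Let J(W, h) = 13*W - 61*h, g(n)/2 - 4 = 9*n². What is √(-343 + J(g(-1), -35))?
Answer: √2130 ≈ 46.152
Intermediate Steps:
g(n) = 8 + 18*n² (g(n) = 8 + 2*(9*n²) = 8 + 18*n²)
J(W, h) = -61*h + 13*W
√(-343 + J(g(-1), -35)) = √(-343 + (-61*(-35) + 13*(8 + 18*(-1)²))) = √(-343 + (2135 + 13*(8 + 18*1))) = √(-343 + (2135 + 13*(8 + 18))) = √(-343 + (2135 + 13*26)) = √(-343 + (2135 + 338)) = √(-343 + 2473) = √2130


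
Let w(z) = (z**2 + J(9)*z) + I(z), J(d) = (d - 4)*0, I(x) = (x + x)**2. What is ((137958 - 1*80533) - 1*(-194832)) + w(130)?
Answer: 336757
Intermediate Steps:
I(x) = 4*x**2 (I(x) = (2*x)**2 = 4*x**2)
J(d) = 0 (J(d) = (-4 + d)*0 = 0)
w(z) = 5*z**2 (w(z) = (z**2 + 0*z) + 4*z**2 = (z**2 + 0) + 4*z**2 = z**2 + 4*z**2 = 5*z**2)
((137958 - 1*80533) - 1*(-194832)) + w(130) = ((137958 - 1*80533) - 1*(-194832)) + 5*130**2 = ((137958 - 80533) + 194832) + 5*16900 = (57425 + 194832) + 84500 = 252257 + 84500 = 336757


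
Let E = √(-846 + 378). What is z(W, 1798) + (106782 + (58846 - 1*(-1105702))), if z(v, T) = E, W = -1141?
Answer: 1271330 + 6*I*√13 ≈ 1.2713e+6 + 21.633*I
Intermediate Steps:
E = 6*I*√13 (E = √(-468) = 6*I*√13 ≈ 21.633*I)
z(v, T) = 6*I*√13
z(W, 1798) + (106782 + (58846 - 1*(-1105702))) = 6*I*√13 + (106782 + (58846 - 1*(-1105702))) = 6*I*√13 + (106782 + (58846 + 1105702)) = 6*I*√13 + (106782 + 1164548) = 6*I*√13 + 1271330 = 1271330 + 6*I*√13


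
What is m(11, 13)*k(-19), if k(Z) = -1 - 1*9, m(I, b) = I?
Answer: -110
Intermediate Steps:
k(Z) = -10 (k(Z) = -1 - 9 = -10)
m(11, 13)*k(-19) = 11*(-10) = -110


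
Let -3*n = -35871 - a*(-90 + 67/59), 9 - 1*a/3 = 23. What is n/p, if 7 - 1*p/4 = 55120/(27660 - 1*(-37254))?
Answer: 25279621305/47114804 ≈ 536.55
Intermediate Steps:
a = -42 (a = 27 - 3*23 = 27 - 69 = -42)
p = 798556/32457 (p = 28 - 220480/(27660 - 1*(-37254)) = 28 - 220480/(27660 + 37254) = 28 - 220480/64914 = 28 - 4*27560/32457 = 28 - 110240/32457 = 798556/32457 ≈ 24.604)
n = 778865/59 (n = -(-35871 - (-42)*(-90 + 67/59))/3 = -(-35871 - (-42)*(-5243)/59)/3 = -(-35871 - 1*220206/59)/3 = -(-35871 - 220206/59)/3 = -1/3*(-2336595/59) = 778865/59 ≈ 13201.)
n/p = 778865/(59*(798556/32457)) = (778865/59)*(32457/798556) = 25279621305/47114804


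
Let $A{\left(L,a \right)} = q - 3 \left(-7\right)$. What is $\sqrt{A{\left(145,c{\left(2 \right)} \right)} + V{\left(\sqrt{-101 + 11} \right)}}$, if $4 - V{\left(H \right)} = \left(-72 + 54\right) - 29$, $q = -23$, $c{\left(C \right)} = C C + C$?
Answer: $7$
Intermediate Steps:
$c{\left(C \right)} = C + C^{2}$ ($c{\left(C \right)} = C^{2} + C = C + C^{2}$)
$A{\left(L,a \right)} = -2$ ($A{\left(L,a \right)} = -23 - 3 \left(-7\right) = -23 - -21 = -23 + 21 = -2$)
$V{\left(H \right)} = 51$ ($V{\left(H \right)} = 4 - \left(\left(-72 + 54\right) - 29\right) = 4 - \left(-18 - 29\right) = 4 - -47 = 4 + 47 = 51$)
$\sqrt{A{\left(145,c{\left(2 \right)} \right)} + V{\left(\sqrt{-101 + 11} \right)}} = \sqrt{-2 + 51} = \sqrt{49} = 7$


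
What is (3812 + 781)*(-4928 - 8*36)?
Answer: -23957088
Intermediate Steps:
(3812 + 781)*(-4928 - 8*36) = 4593*(-4928 - 288) = 4593*(-5216) = -23957088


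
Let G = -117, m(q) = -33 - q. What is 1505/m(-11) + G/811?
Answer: -1223129/17842 ≈ -68.553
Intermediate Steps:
1505/m(-11) + G/811 = 1505/(-33 - 1*(-11)) - 117/811 = 1505/(-33 + 11) - 117*1/811 = 1505/(-22) - 117/811 = 1505*(-1/22) - 117/811 = -1505/22 - 117/811 = -1223129/17842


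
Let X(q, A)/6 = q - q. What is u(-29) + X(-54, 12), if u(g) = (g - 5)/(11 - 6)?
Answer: -34/5 ≈ -6.8000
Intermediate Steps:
u(g) = -1 + g/5 (u(g) = (-5 + g)/5 = (-5 + g)*(1/5) = -1 + g/5)
X(q, A) = 0 (X(q, A) = 6*(q - q) = 6*0 = 0)
u(-29) + X(-54, 12) = (-1 + (1/5)*(-29)) + 0 = (-1 - 29/5) + 0 = -34/5 + 0 = -34/5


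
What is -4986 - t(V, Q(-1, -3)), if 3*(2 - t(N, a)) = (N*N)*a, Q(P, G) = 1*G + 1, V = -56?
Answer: -21236/3 ≈ -7078.7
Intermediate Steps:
Q(P, G) = 1 + G (Q(P, G) = G + 1 = 1 + G)
t(N, a) = 2 - a*N²/3 (t(N, a) = 2 - N*N*a/3 = 2 - N²*a/3 = 2 - a*N²/3)
-4986 - t(V, Q(-1, -3)) = -4986 - (2 - ⅓*(1 - 3)*(-56)²) = -4986 - (2 - ⅓*(-2)*3136) = -4986 - (2 + 6272/3) = -4986 - 1*6278/3 = -4986 - 6278/3 = -21236/3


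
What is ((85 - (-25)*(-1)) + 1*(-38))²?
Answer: 484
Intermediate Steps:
((85 - (-25)*(-1)) + 1*(-38))² = ((85 - 1*25) - 38)² = ((85 - 25) - 38)² = (60 - 38)² = 22² = 484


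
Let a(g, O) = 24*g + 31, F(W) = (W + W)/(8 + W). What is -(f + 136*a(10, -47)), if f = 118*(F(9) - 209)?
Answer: -209422/17 ≈ -12319.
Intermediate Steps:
F(W) = 2*W/(8 + W) (F(W) = (2*W)/(8 + W) = 2*W/(8 + W))
a(g, O) = 31 + 24*g
f = -417130/17 (f = 118*(2*9/(8 + 9) - 209) = 118*(2*9/17 - 209) = 118*(2*9*(1/17) - 209) = 118*(18/17 - 209) = 118*(-3535/17) = -417130/17 ≈ -24537.)
-(f + 136*a(10, -47)) = -(-417130/17 + 136*(31 + 24*10)) = -(-417130/17 + 136*(31 + 240)) = -(-417130/17 + 136*271) = -(-417130/17 + 36856) = -1*209422/17 = -209422/17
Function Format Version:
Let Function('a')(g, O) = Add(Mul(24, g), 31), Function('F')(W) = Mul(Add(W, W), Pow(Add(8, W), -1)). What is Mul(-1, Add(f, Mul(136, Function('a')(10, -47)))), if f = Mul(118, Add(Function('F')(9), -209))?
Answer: Rational(-209422, 17) ≈ -12319.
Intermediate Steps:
Function('F')(W) = Mul(2, W, Pow(Add(8, W), -1)) (Function('F')(W) = Mul(Mul(2, W), Pow(Add(8, W), -1)) = Mul(2, W, Pow(Add(8, W), -1)))
Function('a')(g, O) = Add(31, Mul(24, g))
f = Rational(-417130, 17) (f = Mul(118, Add(Mul(2, 9, Pow(Add(8, 9), -1)), -209)) = Mul(118, Add(Mul(2, 9, Pow(17, -1)), -209)) = Mul(118, Add(Mul(2, 9, Rational(1, 17)), -209)) = Mul(118, Add(Rational(18, 17), -209)) = Mul(118, Rational(-3535, 17)) = Rational(-417130, 17) ≈ -24537.)
Mul(-1, Add(f, Mul(136, Function('a')(10, -47)))) = Mul(-1, Add(Rational(-417130, 17), Mul(136, Add(31, Mul(24, 10))))) = Mul(-1, Add(Rational(-417130, 17), Mul(136, Add(31, 240)))) = Mul(-1, Add(Rational(-417130, 17), Mul(136, 271))) = Mul(-1, Add(Rational(-417130, 17), 36856)) = Mul(-1, Rational(209422, 17)) = Rational(-209422, 17)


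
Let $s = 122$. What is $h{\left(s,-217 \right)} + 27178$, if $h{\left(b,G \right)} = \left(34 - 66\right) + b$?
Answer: $27268$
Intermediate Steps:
$h{\left(b,G \right)} = -32 + b$
$h{\left(s,-217 \right)} + 27178 = \left(-32 + 122\right) + 27178 = 90 + 27178 = 27268$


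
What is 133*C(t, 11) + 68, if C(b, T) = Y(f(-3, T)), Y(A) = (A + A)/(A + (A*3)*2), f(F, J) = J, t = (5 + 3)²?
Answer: 106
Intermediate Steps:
t = 64 (t = 8² = 64)
Y(A) = 2/7 (Y(A) = (2*A)/(A + (3*A)*2) = (2*A)/(A + 6*A) = (2*A)/((7*A)) = (2*A)*(1/(7*A)) = 2/7)
C(b, T) = 2/7
133*C(t, 11) + 68 = 133*(2/7) + 68 = 38 + 68 = 106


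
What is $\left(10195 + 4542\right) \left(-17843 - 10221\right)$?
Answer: $-413579168$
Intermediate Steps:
$\left(10195 + 4542\right) \left(-17843 - 10221\right) = 14737 \left(-28064\right) = -413579168$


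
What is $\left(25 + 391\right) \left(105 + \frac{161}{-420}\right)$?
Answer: $\frac{652808}{15} \approx 43521.0$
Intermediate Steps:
$\left(25 + 391\right) \left(105 + \frac{161}{-420}\right) = 416 \left(105 + 161 \left(- \frac{1}{420}\right)\right) = 416 \left(105 - \frac{23}{60}\right) = 416 \cdot \frac{6277}{60} = \frac{652808}{15}$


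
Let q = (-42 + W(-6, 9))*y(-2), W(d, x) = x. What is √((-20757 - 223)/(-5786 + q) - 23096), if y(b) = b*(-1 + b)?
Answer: I*√12920342754/748 ≈ 151.96*I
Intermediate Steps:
q = -198 (q = (-42 + 9)*(-2*(-1 - 2)) = -(-66)*(-3) = -33*6 = -198)
√((-20757 - 223)/(-5786 + q) - 23096) = √((-20757 - 223)/(-5786 - 198) - 23096) = √(-20980/(-5984) - 23096) = √(-20980*(-1/5984) - 23096) = √(5245/1496 - 23096) = √(-34546371/1496) = I*√12920342754/748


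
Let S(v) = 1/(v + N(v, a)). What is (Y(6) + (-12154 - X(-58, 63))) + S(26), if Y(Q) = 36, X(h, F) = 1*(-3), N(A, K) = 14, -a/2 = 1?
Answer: -484599/40 ≈ -12115.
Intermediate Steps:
a = -2 (a = -2*1 = -2)
X(h, F) = -3
S(v) = 1/(14 + v) (S(v) = 1/(v + 14) = 1/(14 + v))
(Y(6) + (-12154 - X(-58, 63))) + S(26) = (36 + (-12154 - 1*(-3))) + 1/(14 + 26) = (36 + (-12154 + 3)) + 1/40 = (36 - 12151) + 1/40 = -12115 + 1/40 = -484599/40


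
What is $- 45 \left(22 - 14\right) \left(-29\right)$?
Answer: $10440$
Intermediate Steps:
$- 45 \left(22 - 14\right) \left(-29\right) = \left(-45\right) 8 \left(-29\right) = \left(-360\right) \left(-29\right) = 10440$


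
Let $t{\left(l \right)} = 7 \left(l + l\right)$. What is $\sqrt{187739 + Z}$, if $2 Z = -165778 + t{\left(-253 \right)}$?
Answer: $\sqrt{103079} \approx 321.06$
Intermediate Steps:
$t{\left(l \right)} = 14 l$ ($t{\left(l \right)} = 7 \cdot 2 l = 14 l$)
$Z = -84660$ ($Z = \frac{-165778 + 14 \left(-253\right)}{2} = \frac{-165778 - 3542}{2} = \frac{1}{2} \left(-169320\right) = -84660$)
$\sqrt{187739 + Z} = \sqrt{187739 - 84660} = \sqrt{103079}$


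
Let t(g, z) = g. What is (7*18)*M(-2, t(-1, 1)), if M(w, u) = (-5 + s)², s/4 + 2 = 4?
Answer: 1134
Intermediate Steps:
s = 8 (s = -8 + 4*4 = -8 + 16 = 8)
M(w, u) = 9 (M(w, u) = (-5 + 8)² = 3² = 9)
(7*18)*M(-2, t(-1, 1)) = (7*18)*9 = 126*9 = 1134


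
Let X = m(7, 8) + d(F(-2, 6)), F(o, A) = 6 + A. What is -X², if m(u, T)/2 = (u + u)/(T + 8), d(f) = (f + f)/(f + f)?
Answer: -121/16 ≈ -7.5625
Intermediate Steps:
d(f) = 1 (d(f) = (2*f)/((2*f)) = (2*f)*(1/(2*f)) = 1)
m(u, T) = 4*u/(8 + T) (m(u, T) = 2*((u + u)/(T + 8)) = 2*((2*u)/(8 + T)) = 2*(2*u/(8 + T)) = 4*u/(8 + T))
X = 11/4 (X = 4*7/(8 + 8) + 1 = 4*7/16 + 1 = 4*7*(1/16) + 1 = 7/4 + 1 = 11/4 ≈ 2.7500)
-X² = -(11/4)² = -1*121/16 = -121/16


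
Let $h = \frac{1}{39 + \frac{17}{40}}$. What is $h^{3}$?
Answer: $\frac{64000}{3921887033} \approx 1.6319 \cdot 10^{-5}$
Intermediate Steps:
$h = \frac{40}{1577}$ ($h = \frac{1}{39 + 17 \cdot \frac{1}{40}} = \frac{1}{39 + \frac{17}{40}} = \frac{1}{\frac{1577}{40}} = \frac{40}{1577} \approx 0.025365$)
$h^{3} = \left(\frac{40}{1577}\right)^{3} = \frac{64000}{3921887033}$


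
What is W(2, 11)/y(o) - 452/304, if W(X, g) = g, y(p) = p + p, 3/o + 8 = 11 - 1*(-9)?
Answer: 1559/76 ≈ 20.513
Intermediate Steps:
o = ¼ (o = 3/(-8 + (11 - 1*(-9))) = 3/(-8 + (11 + 9)) = 3/(-8 + 20) = 3/12 = 3*(1/12) = ¼ ≈ 0.25000)
y(p) = 2*p
W(2, 11)/y(o) - 452/304 = 11/((2*(¼))) - 452/304 = 11/(½) - 452*1/304 = 11*2 - 113/76 = 22 - 113/76 = 1559/76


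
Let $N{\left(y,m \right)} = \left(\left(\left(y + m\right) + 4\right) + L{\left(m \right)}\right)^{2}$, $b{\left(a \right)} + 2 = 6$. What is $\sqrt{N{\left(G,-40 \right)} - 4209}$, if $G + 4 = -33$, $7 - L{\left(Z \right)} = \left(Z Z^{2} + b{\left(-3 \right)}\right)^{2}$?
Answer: $\sqrt{16773022629804034515} \approx 4.0955 \cdot 10^{9}$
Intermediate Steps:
$b{\left(a \right)} = 4$ ($b{\left(a \right)} = -2 + 6 = 4$)
$L{\left(Z \right)} = 7 - \left(4 + Z^{3}\right)^{2}$ ($L{\left(Z \right)} = 7 - \left(Z Z^{2} + 4\right)^{2} = 7 - \left(Z^{3} + 4\right)^{2} = 7 - \left(4 + Z^{3}\right)^{2}$)
$G = -37$ ($G = -4 - 33 = -37$)
$N{\left(y,m \right)} = \left(11 + m + y - \left(4 + m^{3}\right)^{2}\right)^{2}$ ($N{\left(y,m \right)} = \left(\left(\left(y + m\right) + 4\right) - \left(-7 + \left(4 + m^{3}\right)^{2}\right)\right)^{2} = \left(\left(\left(m + y\right) + 4\right) - \left(-7 + \left(4 + m^{3}\right)^{2}\right)\right)^{2} = \left(\left(4 + m + y\right) - \left(-7 + \left(4 + m^{3}\right)^{2}\right)\right)^{2} = \left(11 + m + y - \left(4 + m^{3}\right)^{2}\right)^{2}$)
$\sqrt{N{\left(G,-40 \right)} - 4209} = \sqrt{\left(11 - 40 - 37 - \left(4 + \left(-40\right)^{3}\right)^{2}\right)^{2} - 4209} = \sqrt{\left(11 - 40 - 37 - \left(4 - 64000\right)^{2}\right)^{2} - 4209} = \sqrt{\left(11 - 40 - 37 - \left(-63996\right)^{2}\right)^{2} - 4209} = \sqrt{\left(11 - 40 - 37 - 4095488016\right)^{2} - 4209} = \sqrt{\left(-4095488082\right)^{2} - 4209} = \sqrt{16773022629804038724 - 4209} = \sqrt{16773022629804034515}$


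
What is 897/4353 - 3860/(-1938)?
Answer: 3090161/1406019 ≈ 2.1978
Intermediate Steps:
897/4353 - 3860/(-1938) = 897*(1/4353) - 3860*(-1/1938) = 299/1451 + 1930/969 = 3090161/1406019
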